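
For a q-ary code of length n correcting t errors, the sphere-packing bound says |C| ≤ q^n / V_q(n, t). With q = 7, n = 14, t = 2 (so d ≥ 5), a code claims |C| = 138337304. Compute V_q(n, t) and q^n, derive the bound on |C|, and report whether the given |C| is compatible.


V_q(n, t) = 3361, q^n = 678223072849, Hamming bound = 201792047, |C| = 138337304 ≤ bound (satisfied).

Step 1: Compute V_q(n, t) = Σ_{j=0}^2 C(n, j) (q−1)^j.
  j = 0: C(14,0)·(6)^0 = 1·1 = 1.
  j = 1: C(14,1)·(6)^1 = 14·6 = 84.
  j = 2: C(14,2)·(6)^2 = 91·36 = 3276.
  V_q(n, t) = 1 + 84 + 3276 = 3361.
Step 2: q^n = 7^14 = 678223072849.
Step 3: Hamming bound ⌊q^n / V_q(n,t)⌋ = ⌊678223072849/3361⌋ = 201792047.
Step 4: Compare |C| = 138337304 to 201792047: satisfied.
The claimed |C| lies below the Hamming bound.


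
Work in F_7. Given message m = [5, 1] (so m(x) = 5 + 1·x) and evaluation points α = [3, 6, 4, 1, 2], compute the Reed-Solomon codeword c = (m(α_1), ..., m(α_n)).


c = [1, 4, 2, 6, 0]

Message polynomial: m(x) = 5 + 1·x (mod 7).
For each evaluation point α_i, compute m(α_i) mod 7:
  α_1 = 3: Horner steps 1 → 1, so m(3) = 1.
  α_2 = 6: Horner steps 1 → 4, so m(6) = 4.
  α_3 = 4: Horner steps 1 → 2, so m(4) = 2.
  α_4 = 1: Horner steps 1 → 6, so m(1) = 6.
  α_5 = 2: Horner steps 1 → 0, so m(2) = 0.
Codeword c = [1, 4, 2, 6, 0] ∈ F_7^5.


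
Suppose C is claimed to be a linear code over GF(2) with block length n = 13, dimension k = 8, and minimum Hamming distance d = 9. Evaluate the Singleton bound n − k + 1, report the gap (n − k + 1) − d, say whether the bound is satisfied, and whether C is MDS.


Singleton RHS = n − k + 1 = 6, slack = -3, bound violated (no such code; not MDS).

Singleton bound: d ≤ n − k + 1.
Here n = 13, k = 8, so n − k + 1 = 6.
Given d = 9, check d ≤ 6: NO.
Slack = (n − k + 1) − d = -3.
The slack is negative: d = 9 exceeds n − k + 1 = 6 by 3, so the Singleton bound is violated and no linear [13, 8, 9]_2 code can exist. In particular it is not MDS (MDS requires d = n − k + 1 exactly).
Description: the claimed parameters are [13, 8, 9]_2; such a code would be impossible (violates the Singleton bound).


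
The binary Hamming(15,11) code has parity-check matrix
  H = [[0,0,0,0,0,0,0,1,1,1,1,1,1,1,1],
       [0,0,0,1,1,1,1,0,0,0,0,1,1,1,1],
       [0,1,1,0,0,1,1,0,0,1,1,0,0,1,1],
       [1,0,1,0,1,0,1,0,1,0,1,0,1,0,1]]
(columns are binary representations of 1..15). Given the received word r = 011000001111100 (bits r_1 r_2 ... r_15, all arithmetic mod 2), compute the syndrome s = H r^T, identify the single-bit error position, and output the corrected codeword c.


s = (1, 0, 0, 0)^T, error position = 8, corrected codeword c = 011000011111100

Compute s = H r^T mod 2 one row at a time:
  s_1 = 0 + 1 + 1 + 1 + 1 + 1 + 0 + 0 = 5 ≡ 1 (mod 2).
  s_2 = 0 + 0 + 0 + 0 + 1 + 1 + 0 + 0 = 2 ≡ 0 (mod 2).
  s_3 = 1 + 1 + 0 + 0 + 1 + 1 + 0 + 0 = 4 ≡ 0 (mod 2).
  s_4 = 0 + 1 + 0 + 0 + 1 + 1 + 1 + 0 = 4 ≡ 0 (mod 2).
s = (1, 0, 0, 0)^T — this equals column 8 of H (binary 1000), so error is at position 8.
Correct: flip bit 8 of r = 011000001111100 to get c = 011000011111100.


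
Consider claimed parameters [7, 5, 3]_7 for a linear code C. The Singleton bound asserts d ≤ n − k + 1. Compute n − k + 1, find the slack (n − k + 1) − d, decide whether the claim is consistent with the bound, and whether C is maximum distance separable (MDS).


Singleton RHS = n − k + 1 = 3, slack = 0, bound satisfied, MDS.

Singleton bound: d ≤ n − k + 1.
Here n = 7, k = 5, so n − k + 1 = 3.
Given d = 3, check d ≤ 3: YES.
Slack = (n − k + 1) − d = 0.
The code is MDS (slack = 0).
Description: the claimed parameters are [7, 5, 3]_7; such a code would be MDS (meets Singleton bound).


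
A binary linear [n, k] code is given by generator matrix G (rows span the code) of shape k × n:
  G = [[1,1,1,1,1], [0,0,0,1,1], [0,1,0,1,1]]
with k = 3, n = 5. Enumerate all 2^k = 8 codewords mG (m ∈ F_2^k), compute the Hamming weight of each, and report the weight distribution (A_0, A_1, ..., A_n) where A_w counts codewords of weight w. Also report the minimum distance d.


Weight distribution: A_0 = 1, A_1 = 1, A_2 = 2, A_3 = 2, A_4 = 1, A_5 = 1. Minimum distance d = 1.

Enumerate all 2^3 = 8 messages m ∈ F_2^3.
For each, compute codeword c = mG in F_2^5, then tally its weight.
  m = 000 → c = 00000, weight = 0.
  m = 100 → c = 11111, weight = 5.
  m = 010 → c = 00011, weight = 2.
  m = 110 → c = 11100, weight = 3.
  m = 001 → c = 01011, weight = 3.
  m = 101 → c = 10100, weight = 2.
  m = 011 → c = 01000, weight = 1.
  m = 111 → c = 10111, weight = 4.
Tally weights:
  weight 0: 1 codewords.
  weight 1: 1 codewords.
  weight 2: 2 codewords.
  weight 3: 2 codewords.
  weight 4: 1 codewords.
  weight 5: 1 codewords.
Minimum distance d = smallest w > 0 with A_w > 0 = 1.
Sanity: Σ A_w = 8 = 2^3 = 8 ✓.


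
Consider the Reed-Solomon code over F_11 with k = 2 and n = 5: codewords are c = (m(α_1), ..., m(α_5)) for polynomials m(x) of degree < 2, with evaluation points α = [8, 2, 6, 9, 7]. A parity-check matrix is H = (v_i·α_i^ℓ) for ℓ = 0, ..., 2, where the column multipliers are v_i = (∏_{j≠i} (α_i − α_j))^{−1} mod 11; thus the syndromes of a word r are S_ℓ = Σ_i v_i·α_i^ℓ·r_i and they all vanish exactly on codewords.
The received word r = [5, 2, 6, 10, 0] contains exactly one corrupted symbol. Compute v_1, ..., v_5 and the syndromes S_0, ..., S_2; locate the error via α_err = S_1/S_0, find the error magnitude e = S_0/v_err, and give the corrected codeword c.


S = (4, 8, 5), error at position 2, error magnitude e = 5, c = [5, 8, 6, 10, 0].

Step 1: column multipliers v_i = (∏_{j≠i}(α_i − α_j))^{−1} mod 11.
  i = 1 (α = 8): (8−2)(8−6)(8−9)(8−7) = 6·2·(−1)·1 = −12 ≡ 10, so v_1 = 10^{−1} = 10 (mod 11).
  i = 2 (α = 2): (2−8)(2−6)(2−9)(2−7) = (−6)·(−4)·(−7)·(−5) = 840 ≡ 4, so v_2 = 4^{−1} = 3 (mod 11).
  i = 3 (α = 6): (6−8)(6−2)(6−9)(6−7) = (−2)·4·(−3)·(−1) = −24 ≡ 9, so v_3 = 9^{−1} = 5 (mod 11).
  i = 4 (α = 9): (9−8)(9−2)(9−6)(9−7) = 1·7·3·2 = 42 ≡ 9, so v_4 = 9^{−1} = 5 (mod 11).
  i = 5 (α = 7): (7−8)(7−2)(7−6)(7−9) = (−1)·5·1·(−2) = 10 ≡ 10, so v_5 = 10^{−1} = 10 (mod 11).
  v = [10, 3, 5, 5, 10].
Step 2: syndromes of r = [5, 2, 6, 10, 0] (all sums mod 11).
  S_0 = Σ v_i r_i = 10·5 + 3·2 + 5·6 + 5·10 + 10·0 = 136 ≡ 4.
  S_1 = Σ v_i α_i r_i = 10·8·5 + 3·2·2 + 5·6·6 + 5·9·10 + 10·7·0 = 1042 ≡ 8.
  α_i^2 mod 11 = [9, 4, 3, 4, 5].
  S_2 = Σ v_i α_i^2 r_i = 10·9·5 + 3·4·2 + 5·3·6 + 5·4·10 + 10·5·0 = 764 ≡ 5.
  S = (4, 8, 5) ≠ 0, so r is not a codeword (an error is present).
Step 3: locate the error. For a single error e at position i, S_ℓ = v_i·e·α_i^ℓ, so α_err = S_1/S_0.
  S_0^{−1} = 4^{−1} = 3 (mod 11), so α_err = 8·3 = 24 ≡ 2 = α_2. Error position i = 2.
  Consistency check: S_2/S_1 = 5·7 = 35 ≡ 2 = α_err ✓ (single-error assumption holds).
Step 4: error magnitude e = S_0/v_2 = S_0·∏_{j≠2}(α_2 − α_j) = 4·4 = 16 ≡ 5 (mod 11).
Step 5: correct position 2: c_2 = r_2 − e = 2 − 5 ≡ 8 (mod 11). Hence c = [5, 8, 6, 10, 0].
  Check: interpolating c through the α_i gives m(x) = 9 + 5·x (degree < 2) with m(α_i) = c_i for every i, so c is indeed a codeword.


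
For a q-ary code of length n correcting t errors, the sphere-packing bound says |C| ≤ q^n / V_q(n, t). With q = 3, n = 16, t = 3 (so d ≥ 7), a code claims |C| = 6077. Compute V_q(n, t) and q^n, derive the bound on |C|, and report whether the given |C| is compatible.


V_q(n, t) = 4993, q^n = 43046721, Hamming bound = 8621, |C| = 6077 ≤ bound (satisfied).

Step 1: Compute V_q(n, t) = Σ_{j=0}^3 C(n, j) (q−1)^j.
  j = 0: C(16,0)·(2)^0 = 1·1 = 1.
  j = 1: C(16,1)·(2)^1 = 16·2 = 32.
  j = 2: C(16,2)·(2)^2 = 120·4 = 480.
  j = 3: C(16,3)·(2)^3 = 560·8 = 4480.
  V_q(n, t) = 1 + 32 + 480 + 4480 = 4993.
Step 2: q^n = 3^16 = 43046721.
Step 3: Hamming bound ⌊q^n / V_q(n,t)⌋ = ⌊43046721/4993⌋ = 8621.
Step 4: Compare |C| = 6077 to 8621: satisfied.
The claimed |C| lies below the Hamming bound.


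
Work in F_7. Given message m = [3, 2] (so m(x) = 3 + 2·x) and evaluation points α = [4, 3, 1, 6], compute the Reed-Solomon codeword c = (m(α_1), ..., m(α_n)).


c = [4, 2, 5, 1]

Message polynomial: m(x) = 3 + 2·x (mod 7).
For each evaluation point α_i, compute m(α_i) mod 7:
  α_1 = 4: Horner steps 2 → 4, so m(4) = 4.
  α_2 = 3: Horner steps 2 → 2, so m(3) = 2.
  α_3 = 1: Horner steps 2 → 5, so m(1) = 5.
  α_4 = 6: Horner steps 2 → 1, so m(6) = 1.
Codeword c = [4, 2, 5, 1] ∈ F_7^4.


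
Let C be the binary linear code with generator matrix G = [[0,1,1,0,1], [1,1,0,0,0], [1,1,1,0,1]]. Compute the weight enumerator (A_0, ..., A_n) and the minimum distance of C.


Weight distribution: A_0 = 1, A_1 = 2, A_2 = 2, A_3 = 2, A_4 = 1. Minimum distance d = 1.

Enumerate all 2^3 = 8 messages m ∈ F_2^3.
For each, compute codeword c = mG in F_2^5, then tally its weight.
  m = 000 → c = 00000, weight = 0.
  m = 100 → c = 01101, weight = 3.
  m = 010 → c = 11000, weight = 2.
  m = 110 → c = 10101, weight = 3.
  m = 001 → c = 11101, weight = 4.
  m = 101 → c = 10000, weight = 1.
  m = 011 → c = 00101, weight = 2.
  m = 111 → c = 01000, weight = 1.
Tally weights:
  weight 0: 1 codewords.
  weight 1: 2 codewords.
  weight 2: 2 codewords.
  weight 3: 2 codewords.
  weight 4: 1 codewords.
Minimum distance d = smallest w > 0 with A_w > 0 = 1.
Sanity: Σ A_w = 8 = 2^3 = 8 ✓.


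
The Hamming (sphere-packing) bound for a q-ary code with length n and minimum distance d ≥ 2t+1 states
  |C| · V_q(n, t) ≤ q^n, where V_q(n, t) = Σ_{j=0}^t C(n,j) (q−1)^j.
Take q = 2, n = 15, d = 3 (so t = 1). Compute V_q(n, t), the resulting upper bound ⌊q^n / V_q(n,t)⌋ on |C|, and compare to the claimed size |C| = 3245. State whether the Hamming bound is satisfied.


V_q(n, t) = 16, q^n = 32768, Hamming bound = 2048, |C| = 3245 > bound (violated).

Step 1: Compute V_q(n, t) = Σ_{j=0}^1 C(n, j) (q−1)^j.
  j = 0: C(15,0)·(1)^0 = 1·1 = 1.
  j = 1: C(15,1)·(1)^1 = 15·1 = 15.
  V_q(n, t) = 1 + 15 = 16.
Step 2: q^n = 2^15 = 32768.
Step 3: Hamming bound ⌊q^n / V_q(n,t)⌋ = ⌊32768/16⌋ = 2048.
Step 4: Compare |C| = 3245 to 2048: violated.
The claimed |C| lies above the Hamming bound, so no 2-ary code of length 15 with d ≥ 3 can have 3245 codewords.


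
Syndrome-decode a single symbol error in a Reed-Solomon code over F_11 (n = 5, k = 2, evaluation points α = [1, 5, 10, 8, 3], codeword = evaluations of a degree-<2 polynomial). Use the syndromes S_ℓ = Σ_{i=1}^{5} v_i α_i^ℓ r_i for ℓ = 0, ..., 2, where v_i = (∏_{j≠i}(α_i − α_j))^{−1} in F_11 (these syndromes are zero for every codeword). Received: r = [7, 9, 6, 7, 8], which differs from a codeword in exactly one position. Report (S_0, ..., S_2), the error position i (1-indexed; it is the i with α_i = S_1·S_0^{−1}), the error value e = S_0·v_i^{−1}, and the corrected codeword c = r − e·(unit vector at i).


S = (9, 6, 4), error at position 4, error magnitude e = 2, c = [7, 9, 6, 5, 8].

Step 1: column multipliers v_i = (∏_{j≠i}(α_i − α_j))^{−1} mod 11.
  i = 1 (α = 1): (1−5)(1−10)(1−8)(1−3) = (−4)·(−9)·(−7)·(−2) = 504 ≡ 9, so v_1 = 9^{−1} = 5 (mod 11).
  i = 2 (α = 5): (5−1)(5−10)(5−8)(5−3) = 4·(−5)·(−3)·2 = 120 ≡ 10, so v_2 = 10^{−1} = 10 (mod 11).
  i = 3 (α = 10): (10−1)(10−5)(10−8)(10−3) = 9·5·2·7 = 630 ≡ 3, so v_3 = 3^{−1} = 4 (mod 11).
  i = 4 (α = 8): (8−1)(8−5)(8−10)(8−3) = 7·3·(−2)·5 = −210 ≡ 10, so v_4 = 10^{−1} = 10 (mod 11).
  i = 5 (α = 3): (3−1)(3−5)(3−10)(3−8) = 2·(−2)·(−7)·(−5) = −140 ≡ 3, so v_5 = 3^{−1} = 4 (mod 11).
  v = [5, 10, 4, 10, 4].
Step 2: syndromes of r = [7, 9, 6, 7, 8] (all sums mod 11).
  S_0 = Σ v_i r_i = 5·7 + 10·9 + 4·6 + 10·7 + 4·8 = 251 ≡ 9.
  S_1 = Σ v_i α_i r_i = 5·1·7 + 10·5·9 + 4·10·6 + 10·8·7 + 4·3·8 = 1381 ≡ 6.
  α_i^2 mod 11 = [1, 3, 1, 9, 9].
  S_2 = Σ v_i α_i^2 r_i = 5·1·7 + 10·3·9 + 4·1·6 + 10·9·7 + 4·9·8 = 1247 ≡ 4.
  S = (9, 6, 4) ≠ 0, so r is not a codeword (an error is present).
Step 3: locate the error. For a single error e at position i, S_ℓ = v_i·e·α_i^ℓ, so α_err = S_1/S_0.
  S_0^{−1} = 9^{−1} = 5 (mod 11), so α_err = 6·5 = 30 ≡ 8 = α_4. Error position i = 4.
  Consistency check: S_2/S_1 = 4·2 = 8 ≡ 8 = α_err ✓ (single-error assumption holds).
Step 4: error magnitude e = S_0/v_4 = S_0·∏_{j≠4}(α_4 − α_j) = 9·10 = 90 ≡ 2 (mod 11).
Step 5: correct position 4: c_4 = r_4 − e = 7 − 2 ≡ 5 (mod 11). Hence c = [7, 9, 6, 5, 8].
  Check: interpolating c through the α_i gives m(x) = 1 + 6·x (degree < 2) with m(α_i) = c_i for every i, so c is indeed a codeword.


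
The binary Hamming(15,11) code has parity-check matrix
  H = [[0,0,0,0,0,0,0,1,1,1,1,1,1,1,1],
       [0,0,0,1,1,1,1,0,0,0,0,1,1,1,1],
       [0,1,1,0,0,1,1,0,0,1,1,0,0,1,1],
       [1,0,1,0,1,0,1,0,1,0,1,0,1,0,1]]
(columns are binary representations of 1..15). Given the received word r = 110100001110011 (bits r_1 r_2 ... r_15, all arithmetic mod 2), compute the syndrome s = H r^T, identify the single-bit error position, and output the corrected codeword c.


s = (1, 1, 1, 0)^T, error position = 14, corrected codeword c = 110100001110001

Compute s = H r^T mod 2 one row at a time:
  s_1 = 0 + 1 + 1 + 1 + 0 + 0 + 1 + 1 = 5 ≡ 1 (mod 2).
  s_2 = 1 + 0 + 0 + 0 + 0 + 0 + 1 + 1 = 3 ≡ 1 (mod 2).
  s_3 = 1 + 0 + 0 + 0 + 1 + 1 + 1 + 1 = 5 ≡ 1 (mod 2).
  s_4 = 1 + 0 + 0 + 0 + 1 + 1 + 0 + 1 = 4 ≡ 0 (mod 2).
s = (1, 1, 1, 0)^T — this equals column 14 of H (binary 1110), so error is at position 14.
Correct: flip bit 14 of r = 110100001110011 to get c = 110100001110001.


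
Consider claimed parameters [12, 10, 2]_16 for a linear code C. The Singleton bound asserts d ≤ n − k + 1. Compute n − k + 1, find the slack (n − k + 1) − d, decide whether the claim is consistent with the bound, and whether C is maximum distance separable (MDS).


Singleton RHS = n − k + 1 = 3, slack = 1, bound satisfied, not MDS.

Singleton bound: d ≤ n − k + 1.
Here n = 12, k = 10, so n − k + 1 = 3.
Given d = 2, check d ≤ 3: YES.
Slack = (n − k + 1) − d = 1.
The code is NOT MDS (slack = 1 > 0).
Description: the claimed parameters are [12, 10, 2]_16; such a code would be non-MDS.


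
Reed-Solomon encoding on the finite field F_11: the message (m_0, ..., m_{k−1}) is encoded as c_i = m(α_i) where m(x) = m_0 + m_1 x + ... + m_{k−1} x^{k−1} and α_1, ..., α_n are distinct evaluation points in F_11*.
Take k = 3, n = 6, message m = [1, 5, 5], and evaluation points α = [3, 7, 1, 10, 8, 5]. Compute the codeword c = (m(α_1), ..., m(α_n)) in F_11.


c = [6, 6, 0, 1, 9, 8]

Message polynomial: m(x) = 1 + 5·x + 5·x^2 (mod 11).
For each evaluation point α_i, compute m(α_i) mod 11:
  α_1 = 3: Horner steps 5 → 9 → 6, so m(3) = 6.
  α_2 = 7: Horner steps 5 → 7 → 6, so m(7) = 6.
  α_3 = 1: Horner steps 5 → 10 → 0, so m(1) = 0.
  α_4 = 10: Horner steps 5 → 0 → 1, so m(10) = 1.
  α_5 = 8: Horner steps 5 → 1 → 9, so m(8) = 9.
  α_6 = 5: Horner steps 5 → 8 → 8, so m(5) = 8.
Codeword c = [6, 6, 0, 1, 9, 8] ∈ F_11^6.


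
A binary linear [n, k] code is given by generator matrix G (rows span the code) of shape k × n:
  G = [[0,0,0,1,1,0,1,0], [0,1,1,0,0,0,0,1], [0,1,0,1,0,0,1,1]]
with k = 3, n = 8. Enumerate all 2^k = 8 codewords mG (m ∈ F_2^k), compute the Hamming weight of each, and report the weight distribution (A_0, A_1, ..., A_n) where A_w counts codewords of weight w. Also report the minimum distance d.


Weight distribution: A_0 = 1, A_2 = 1, A_3 = 4, A_4 = 1, A_6 = 1. Minimum distance d = 2.

Enumerate all 2^3 = 8 messages m ∈ F_2^3.
For each, compute codeword c = mG in F_2^8, then tally its weight.
  m = 000 → c = 00000000, weight = 0.
  m = 100 → c = 00011010, weight = 3.
  m = 010 → c = 01100001, weight = 3.
  m = 110 → c = 01111011, weight = 6.
  m = 001 → c = 01010011, weight = 4.
  m = 101 → c = 01001001, weight = 3.
  m = 011 → c = 00110010, weight = 3.
  m = 111 → c = 00101000, weight = 2.
Tally weights:
  weight 0: 1 codewords.
  weight 2: 1 codewords.
  weight 3: 4 codewords.
  weight 4: 1 codewords.
  weight 6: 1 codewords.
Minimum distance d = smallest w > 0 with A_w > 0 = 2.
Sanity: Σ A_w = 8 = 2^3 = 8 ✓.


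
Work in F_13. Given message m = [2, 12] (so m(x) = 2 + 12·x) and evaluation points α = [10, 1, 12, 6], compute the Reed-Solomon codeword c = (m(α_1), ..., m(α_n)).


c = [5, 1, 3, 9]

Message polynomial: m(x) = 2 + 12·x (mod 13).
For each evaluation point α_i, compute m(α_i) mod 13:
  α_1 = 10: Horner steps 12 → 5, so m(10) = 5.
  α_2 = 1: Horner steps 12 → 1, so m(1) = 1.
  α_3 = 12: Horner steps 12 → 3, so m(12) = 3.
  α_4 = 6: Horner steps 12 → 9, so m(6) = 9.
Codeword c = [5, 1, 3, 9] ∈ F_13^4.


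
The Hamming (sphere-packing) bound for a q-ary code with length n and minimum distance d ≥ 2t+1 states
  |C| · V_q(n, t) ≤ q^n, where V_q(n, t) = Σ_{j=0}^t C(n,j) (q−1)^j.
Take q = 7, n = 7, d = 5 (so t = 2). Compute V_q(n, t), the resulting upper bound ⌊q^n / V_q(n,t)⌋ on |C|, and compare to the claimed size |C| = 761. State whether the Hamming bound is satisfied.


V_q(n, t) = 799, q^n = 823543, Hamming bound = 1030, |C| = 761 ≤ bound (satisfied).

Step 1: Compute V_q(n, t) = Σ_{j=0}^2 C(n, j) (q−1)^j.
  j = 0: C(7,0)·(6)^0 = 1·1 = 1.
  j = 1: C(7,1)·(6)^1 = 7·6 = 42.
  j = 2: C(7,2)·(6)^2 = 21·36 = 756.
  V_q(n, t) = 1 + 42 + 756 = 799.
Step 2: q^n = 7^7 = 823543.
Step 3: Hamming bound ⌊q^n / V_q(n,t)⌋ = ⌊823543/799⌋ = 1030.
Step 4: Compare |C| = 761 to 1030: satisfied.
The claimed |C| lies below the Hamming bound.


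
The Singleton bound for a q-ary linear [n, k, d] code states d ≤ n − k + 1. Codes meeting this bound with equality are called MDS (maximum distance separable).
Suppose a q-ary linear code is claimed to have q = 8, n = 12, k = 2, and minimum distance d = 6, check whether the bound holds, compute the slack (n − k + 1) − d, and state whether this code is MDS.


Singleton RHS = n − k + 1 = 11, slack = 5, bound satisfied, not MDS.

Singleton bound: d ≤ n − k + 1.
Here n = 12, k = 2, so n − k + 1 = 11.
Given d = 6, check d ≤ 11: YES.
Slack = (n − k + 1) − d = 5.
The code is NOT MDS (slack = 5 > 0).
Description: the claimed parameters are [12, 2, 6]_8; such a code would be non-MDS.


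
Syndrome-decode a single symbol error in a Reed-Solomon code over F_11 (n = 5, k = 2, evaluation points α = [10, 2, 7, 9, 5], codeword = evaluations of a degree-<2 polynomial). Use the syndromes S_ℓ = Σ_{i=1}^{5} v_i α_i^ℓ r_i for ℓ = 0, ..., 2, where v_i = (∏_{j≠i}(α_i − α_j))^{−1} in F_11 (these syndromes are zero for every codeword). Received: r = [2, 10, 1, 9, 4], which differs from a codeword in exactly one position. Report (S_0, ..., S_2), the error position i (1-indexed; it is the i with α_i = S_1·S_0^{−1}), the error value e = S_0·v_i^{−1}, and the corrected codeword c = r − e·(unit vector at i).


S = (10, 9, 7), error at position 2, error magnitude e = 7, c = [2, 3, 1, 9, 4].

Step 1: column multipliers v_i = (∏_{j≠i}(α_i − α_j))^{−1} mod 11.
  i = 1 (α = 10): (10−2)(10−7)(10−9)(10−5) = 8·3·1·5 = 120 ≡ 10, so v_1 = 10^{−1} = 10 (mod 11).
  i = 2 (α = 2): (2−10)(2−7)(2−9)(2−5) = (−8)·(−5)·(−7)·(−3) = 840 ≡ 4, so v_2 = 4^{−1} = 3 (mod 11).
  i = 3 (α = 7): (7−10)(7−2)(7−9)(7−5) = (−3)·5·(−2)·2 = 60 ≡ 5, so v_3 = 5^{−1} = 9 (mod 11).
  i = 4 (α = 9): (9−10)(9−2)(9−7)(9−5) = (−1)·7·2·4 = −56 ≡ 10, so v_4 = 10^{−1} = 10 (mod 11).
  i = 5 (α = 5): (5−10)(5−2)(5−7)(5−9) = (−5)·3·(−2)·(−4) = −120 ≡ 1, so v_5 = 1^{−1} = 1 (mod 11).
  v = [10, 3, 9, 10, 1].
Step 2: syndromes of r = [2, 10, 1, 9, 4] (all sums mod 11).
  S_0 = Σ v_i r_i = 10·2 + 3·10 + 9·1 + 10·9 + 1·4 = 153 ≡ 10.
  S_1 = Σ v_i α_i r_i = 10·10·2 + 3·2·10 + 9·7·1 + 10·9·9 + 1·5·4 = 1153 ≡ 9.
  α_i^2 mod 11 = [1, 4, 5, 4, 3].
  S_2 = Σ v_i α_i^2 r_i = 10·1·2 + 3·4·10 + 9·5·1 + 10·4·9 + 1·3·4 = 557 ≡ 7.
  S = (10, 9, 7) ≠ 0, so r is not a codeword (an error is present).
Step 3: locate the error. For a single error e at position i, S_ℓ = v_i·e·α_i^ℓ, so α_err = S_1/S_0.
  S_0^{−1} = 10^{−1} = 10 (mod 11), so α_err = 9·10 = 90 ≡ 2 = α_2. Error position i = 2.
  Consistency check: S_2/S_1 = 7·5 = 35 ≡ 2 = α_err ✓ (single-error assumption holds).
Step 4: error magnitude e = S_0/v_2 = S_0·∏_{j≠2}(α_2 − α_j) = 10·4 = 40 ≡ 7 (mod 11).
Step 5: correct position 2: c_2 = r_2 − e = 10 − 7 ≡ 3 (mod 11). Hence c = [2, 3, 1, 9, 4].
  Check: interpolating c through the α_i gives m(x) = 6 + 4·x (degree < 2) with m(α_i) = c_i for every i, so c is indeed a codeword.


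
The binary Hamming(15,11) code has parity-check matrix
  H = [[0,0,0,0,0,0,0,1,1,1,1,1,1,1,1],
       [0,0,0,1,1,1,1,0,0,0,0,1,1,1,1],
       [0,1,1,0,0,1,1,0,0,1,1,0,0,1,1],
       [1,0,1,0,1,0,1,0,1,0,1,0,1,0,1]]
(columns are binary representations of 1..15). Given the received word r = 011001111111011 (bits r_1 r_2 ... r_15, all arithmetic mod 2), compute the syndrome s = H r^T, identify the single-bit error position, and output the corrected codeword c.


s = (1, 1, 0, 1)^T, error position = 13, corrected codeword c = 011001111111111

Compute s = H r^T mod 2 one row at a time:
  s_1 = 1 + 1 + 1 + 1 + 1 + 0 + 1 + 1 = 7 ≡ 1 (mod 2).
  s_2 = 0 + 0 + 1 + 1 + 1 + 0 + 1 + 1 = 5 ≡ 1 (mod 2).
  s_3 = 1 + 1 + 1 + 1 + 1 + 1 + 1 + 1 = 8 ≡ 0 (mod 2).
  s_4 = 0 + 1 + 0 + 1 + 1 + 1 + 0 + 1 = 5 ≡ 1 (mod 2).
s = (1, 1, 0, 1)^T — this equals column 13 of H (binary 1101), so error is at position 13.
Correct: flip bit 13 of r = 011001111111011 to get c = 011001111111111.


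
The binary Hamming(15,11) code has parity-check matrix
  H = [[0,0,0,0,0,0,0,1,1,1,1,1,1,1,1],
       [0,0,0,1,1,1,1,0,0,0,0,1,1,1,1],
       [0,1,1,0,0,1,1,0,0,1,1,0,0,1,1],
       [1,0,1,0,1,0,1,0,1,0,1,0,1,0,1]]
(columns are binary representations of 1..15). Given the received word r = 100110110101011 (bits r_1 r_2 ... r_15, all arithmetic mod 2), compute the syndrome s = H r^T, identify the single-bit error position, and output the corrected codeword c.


s = (1, 0, 0, 0)^T, error position = 8, corrected codeword c = 100110100101011

Compute s = H r^T mod 2 one row at a time:
  s_1 = 1 + 0 + 1 + 0 + 1 + 0 + 1 + 1 = 5 ≡ 1 (mod 2).
  s_2 = 1 + 1 + 0 + 1 + 1 + 0 + 1 + 1 = 6 ≡ 0 (mod 2).
  s_3 = 0 + 0 + 0 + 1 + 1 + 0 + 1 + 1 = 4 ≡ 0 (mod 2).
  s_4 = 1 + 0 + 1 + 1 + 0 + 0 + 0 + 1 = 4 ≡ 0 (mod 2).
s = (1, 0, 0, 0)^T — this equals column 8 of H (binary 1000), so error is at position 8.
Correct: flip bit 8 of r = 100110110101011 to get c = 100110100101011.


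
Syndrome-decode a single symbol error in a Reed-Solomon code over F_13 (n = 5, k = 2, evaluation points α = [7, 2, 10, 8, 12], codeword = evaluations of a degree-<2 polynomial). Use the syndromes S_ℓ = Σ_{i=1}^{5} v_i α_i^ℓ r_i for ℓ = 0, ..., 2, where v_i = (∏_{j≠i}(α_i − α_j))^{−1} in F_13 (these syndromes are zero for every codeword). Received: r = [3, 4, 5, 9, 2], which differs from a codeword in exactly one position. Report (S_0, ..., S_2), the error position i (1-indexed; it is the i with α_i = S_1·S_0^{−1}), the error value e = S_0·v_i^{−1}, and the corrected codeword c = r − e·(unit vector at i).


S = (3, 11, 10), error at position 4, error magnitude e = 1, c = [3, 4, 5, 8, 2].

Step 1: column multipliers v_i = (∏_{j≠i}(α_i − α_j))^{−1} mod 13.
  i = 1 (α = 7): (7−2)(7−10)(7−8)(7−12) = 5·(−3)·(−1)·(−5) = −75 ≡ 3, so v_1 = 3^{−1} = 9 (mod 13).
  i = 2 (α = 2): (2−7)(2−10)(2−8)(2−12) = (−5)·(−8)·(−6)·(−10) = 2400 ≡ 8, so v_2 = 8^{−1} = 5 (mod 13).
  i = 3 (α = 10): (10−7)(10−2)(10−8)(10−12) = 3·8·2·(−2) = −96 ≡ 8, so v_3 = 8^{−1} = 5 (mod 13).
  i = 4 (α = 8): (8−7)(8−2)(8−10)(8−12) = 1·6·(−2)·(−4) = 48 ≡ 9, so v_4 = 9^{−1} = 3 (mod 13).
  i = 5 (α = 12): (12−7)(12−2)(12−10)(12−8) = 5·10·2·4 = 400 ≡ 10, so v_5 = 10^{−1} = 4 (mod 13).
  v = [9, 5, 5, 3, 4].
Step 2: syndromes of r = [3, 4, 5, 9, 2] (all sums mod 13).
  S_0 = Σ v_i r_i = 9·3 + 5·4 + 5·5 + 3·9 + 4·2 = 107 ≡ 3.
  S_1 = Σ v_i α_i r_i = 9·7·3 + 5·2·4 + 5·10·5 + 3·8·9 + 4·12·2 = 791 ≡ 11.
  α_i^2 mod 13 = [10, 4, 9, 12, 1].
  S_2 = Σ v_i α_i^2 r_i = 9·10·3 + 5·4·4 + 5·9·5 + 3·12·9 + 4·1·2 = 907 ≡ 10.
  S = (3, 11, 10) ≠ 0, so r is not a codeword (an error is present).
Step 3: locate the error. For a single error e at position i, S_ℓ = v_i·e·α_i^ℓ, so α_err = S_1/S_0.
  S_0^{−1} = 3^{−1} = 9 (mod 13), so α_err = 11·9 = 99 ≡ 8 = α_4. Error position i = 4.
  Consistency check: S_2/S_1 = 10·6 = 60 ≡ 8 = α_err ✓ (single-error assumption holds).
Step 4: error magnitude e = S_0/v_4 = S_0·∏_{j≠4}(α_4 − α_j) = 3·9 = 27 ≡ 1 (mod 13).
Step 5: correct position 4: c_4 = r_4 − e = 9 − 1 ≡ 8 (mod 13). Hence c = [3, 4, 5, 8, 2].
  Check: interpolating c through the α_i gives m(x) = 7 + 5·x (degree < 2) with m(α_i) = c_i for every i, so c is indeed a codeword.


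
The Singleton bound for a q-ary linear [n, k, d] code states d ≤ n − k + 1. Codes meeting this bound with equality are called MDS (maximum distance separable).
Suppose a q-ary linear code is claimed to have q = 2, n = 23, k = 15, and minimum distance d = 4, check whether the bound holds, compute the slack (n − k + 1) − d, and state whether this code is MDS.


Singleton RHS = n − k + 1 = 9, slack = 5, bound satisfied, not MDS.

Singleton bound: d ≤ n − k + 1.
Here n = 23, k = 15, so n − k + 1 = 9.
Given d = 4, check d ≤ 9: YES.
Slack = (n − k + 1) − d = 5.
The code is NOT MDS (slack = 5 > 0).
Description: the claimed parameters are [23, 15, 4]_2; such a code would be non-MDS.


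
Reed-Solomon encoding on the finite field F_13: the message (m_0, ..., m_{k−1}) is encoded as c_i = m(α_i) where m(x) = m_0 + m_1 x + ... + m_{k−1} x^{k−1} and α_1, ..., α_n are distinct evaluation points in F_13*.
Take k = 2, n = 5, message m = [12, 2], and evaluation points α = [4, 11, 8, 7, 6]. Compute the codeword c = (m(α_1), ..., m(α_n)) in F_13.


c = [7, 8, 2, 0, 11]

Message polynomial: m(x) = 12 + 2·x (mod 13).
For each evaluation point α_i, compute m(α_i) mod 13:
  α_1 = 4: Horner steps 2 → 7, so m(4) = 7.
  α_2 = 11: Horner steps 2 → 8, so m(11) = 8.
  α_3 = 8: Horner steps 2 → 2, so m(8) = 2.
  α_4 = 7: Horner steps 2 → 0, so m(7) = 0.
  α_5 = 6: Horner steps 2 → 11, so m(6) = 11.
Codeword c = [7, 8, 2, 0, 11] ∈ F_13^5.


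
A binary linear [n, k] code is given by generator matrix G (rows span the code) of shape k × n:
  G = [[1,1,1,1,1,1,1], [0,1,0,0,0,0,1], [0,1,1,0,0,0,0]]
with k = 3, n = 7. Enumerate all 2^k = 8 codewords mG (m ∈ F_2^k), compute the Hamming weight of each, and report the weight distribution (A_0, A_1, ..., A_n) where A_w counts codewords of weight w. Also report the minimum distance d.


Weight distribution: A_0 = 1, A_2 = 3, A_5 = 3, A_7 = 1. Minimum distance d = 2.

Enumerate all 2^3 = 8 messages m ∈ F_2^3.
For each, compute codeword c = mG in F_2^7, then tally its weight.
  m = 000 → c = 0000000, weight = 0.
  m = 100 → c = 1111111, weight = 7.
  m = 010 → c = 0100001, weight = 2.
  m = 110 → c = 1011110, weight = 5.
  m = 001 → c = 0110000, weight = 2.
  m = 101 → c = 1001111, weight = 5.
  m = 011 → c = 0010001, weight = 2.
  m = 111 → c = 1101110, weight = 5.
Tally weights:
  weight 0: 1 codewords.
  weight 2: 3 codewords.
  weight 5: 3 codewords.
  weight 7: 1 codewords.
Minimum distance d = smallest w > 0 with A_w > 0 = 2.
Sanity: Σ A_w = 8 = 2^3 = 8 ✓.


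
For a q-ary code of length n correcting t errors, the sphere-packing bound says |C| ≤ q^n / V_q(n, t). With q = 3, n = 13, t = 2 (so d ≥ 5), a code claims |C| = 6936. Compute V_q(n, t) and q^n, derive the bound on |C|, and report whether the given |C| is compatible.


V_q(n, t) = 339, q^n = 1594323, Hamming bound = 4703, |C| = 6936 > bound (violated).

Step 1: Compute V_q(n, t) = Σ_{j=0}^2 C(n, j) (q−1)^j.
  j = 0: C(13,0)·(2)^0 = 1·1 = 1.
  j = 1: C(13,1)·(2)^1 = 13·2 = 26.
  j = 2: C(13,2)·(2)^2 = 78·4 = 312.
  V_q(n, t) = 1 + 26 + 312 = 339.
Step 2: q^n = 3^13 = 1594323.
Step 3: Hamming bound ⌊q^n / V_q(n,t)⌋ = ⌊1594323/339⌋ = 4703.
Step 4: Compare |C| = 6936 to 4703: violated.
The claimed |C| lies above the Hamming bound, so no 3-ary code of length 13 with d ≥ 5 can have 6936 codewords.


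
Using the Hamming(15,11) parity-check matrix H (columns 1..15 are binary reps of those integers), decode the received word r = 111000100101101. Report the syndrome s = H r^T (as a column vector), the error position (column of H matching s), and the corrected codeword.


s = (0, 0, 1, 1)^T, error position = 3, corrected codeword c = 110000100101101

Compute s = H r^T mod 2 one row at a time:
  s_1 = 0 + 0 + 1 + 0 + 1 + 1 + 0 + 1 = 4 ≡ 0 (mod 2).
  s_2 = 0 + 0 + 0 + 1 + 1 + 1 + 0 + 1 = 4 ≡ 0 (mod 2).
  s_3 = 1 + 1 + 0 + 1 + 1 + 0 + 0 + 1 = 5 ≡ 1 (mod 2).
  s_4 = 1 + 1 + 0 + 1 + 0 + 0 + 1 + 1 = 5 ≡ 1 (mod 2).
s = (0, 0, 1, 1)^T — this equals column 3 of H (binary 0011), so error is at position 3.
Correct: flip bit 3 of r = 111000100101101 to get c = 110000100101101.


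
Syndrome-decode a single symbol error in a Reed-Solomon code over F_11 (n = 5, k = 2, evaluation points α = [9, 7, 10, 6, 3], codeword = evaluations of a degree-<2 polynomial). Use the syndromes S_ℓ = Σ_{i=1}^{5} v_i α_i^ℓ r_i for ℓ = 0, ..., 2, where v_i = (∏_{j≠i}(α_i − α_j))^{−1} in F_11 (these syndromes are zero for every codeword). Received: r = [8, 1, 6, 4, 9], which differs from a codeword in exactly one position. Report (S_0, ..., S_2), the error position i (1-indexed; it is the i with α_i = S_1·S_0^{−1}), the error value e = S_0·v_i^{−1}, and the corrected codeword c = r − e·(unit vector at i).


S = (7, 9, 10), error at position 4, error magnitude e = 1, c = [8, 1, 6, 3, 9].

Step 1: column multipliers v_i = (∏_{j≠i}(α_i − α_j))^{−1} mod 11.
  i = 1 (α = 9): (9−7)(9−10)(9−6)(9−3) = 2·(−1)·3·6 = −36 ≡ 8, so v_1 = 8^{−1} = 7 (mod 11).
  i = 2 (α = 7): (7−9)(7−10)(7−6)(7−3) = (−2)·(−3)·1·4 = 24 ≡ 2, so v_2 = 2^{−1} = 6 (mod 11).
  i = 3 (α = 10): (10−9)(10−7)(10−6)(10−3) = 1·3·4·7 = 84 ≡ 7, so v_3 = 7^{−1} = 8 (mod 11).
  i = 4 (α = 6): (6−9)(6−7)(6−10)(6−3) = (−3)·(−1)·(−4)·3 = −36 ≡ 8, so v_4 = 8^{−1} = 7 (mod 11).
  i = 5 (α = 3): (3−9)(3−7)(3−10)(3−6) = (−6)·(−4)·(−7)·(−3) = 504 ≡ 9, so v_5 = 9^{−1} = 5 (mod 11).
  v = [7, 6, 8, 7, 5].
Step 2: syndromes of r = [8, 1, 6, 4, 9] (all sums mod 11).
  S_0 = Σ v_i r_i = 7·8 + 6·1 + 8·6 + 7·4 + 5·9 = 183 ≡ 7.
  S_1 = Σ v_i α_i r_i = 7·9·8 + 6·7·1 + 8·10·6 + 7·6·4 + 5·3·9 = 1329 ≡ 9.
  α_i^2 mod 11 = [4, 5, 1, 3, 9].
  S_2 = Σ v_i α_i^2 r_i = 7·4·8 + 6·5·1 + 8·1·6 + 7·3·4 + 5·9·9 = 791 ≡ 10.
  S = (7, 9, 10) ≠ 0, so r is not a codeword (an error is present).
Step 3: locate the error. For a single error e at position i, S_ℓ = v_i·e·α_i^ℓ, so α_err = S_1/S_0.
  S_0^{−1} = 7^{−1} = 8 (mod 11), so α_err = 9·8 = 72 ≡ 6 = α_4. Error position i = 4.
  Consistency check: S_2/S_1 = 10·5 = 50 ≡ 6 = α_err ✓ (single-error assumption holds).
Step 4: error magnitude e = S_0/v_4 = S_0·∏_{j≠4}(α_4 − α_j) = 7·8 = 56 ≡ 1 (mod 11).
Step 5: correct position 4: c_4 = r_4 − e = 4 − 1 ≡ 3 (mod 11). Hence c = [8, 1, 6, 3, 9].
  Check: interpolating c through the α_i gives m(x) = 4 + 9·x (degree < 2) with m(α_i) = c_i for every i, so c is indeed a codeword.


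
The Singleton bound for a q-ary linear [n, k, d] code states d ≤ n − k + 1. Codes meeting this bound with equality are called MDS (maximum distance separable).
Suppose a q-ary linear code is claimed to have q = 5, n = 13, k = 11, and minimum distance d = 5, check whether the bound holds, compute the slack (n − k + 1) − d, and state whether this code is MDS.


Singleton RHS = n − k + 1 = 3, slack = -2, bound violated (no such code; not MDS).

Singleton bound: d ≤ n − k + 1.
Here n = 13, k = 11, so n − k + 1 = 3.
Given d = 5, check d ≤ 3: NO.
Slack = (n − k + 1) − d = -2.
The slack is negative: d = 5 exceeds n − k + 1 = 3 by 2, so the Singleton bound is violated and no linear [13, 11, 5]_5 code can exist. In particular it is not MDS (MDS requires d = n − k + 1 exactly).
Description: the claimed parameters are [13, 11, 5]_5; such a code would be impossible (violates the Singleton bound).


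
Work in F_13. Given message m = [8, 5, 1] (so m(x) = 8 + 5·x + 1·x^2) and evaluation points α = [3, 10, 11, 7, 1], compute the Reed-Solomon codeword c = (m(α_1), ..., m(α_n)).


c = [6, 2, 2, 1, 1]

Message polynomial: m(x) = 8 + 5·x + 1·x^2 (mod 13).
For each evaluation point α_i, compute m(α_i) mod 13:
  α_1 = 3: Horner steps 1 → 8 → 6, so m(3) = 6.
  α_2 = 10: Horner steps 1 → 2 → 2, so m(10) = 2.
  α_3 = 11: Horner steps 1 → 3 → 2, so m(11) = 2.
  α_4 = 7: Horner steps 1 → 12 → 1, so m(7) = 1.
  α_5 = 1: Horner steps 1 → 6 → 1, so m(1) = 1.
Codeword c = [6, 2, 2, 1, 1] ∈ F_13^5.


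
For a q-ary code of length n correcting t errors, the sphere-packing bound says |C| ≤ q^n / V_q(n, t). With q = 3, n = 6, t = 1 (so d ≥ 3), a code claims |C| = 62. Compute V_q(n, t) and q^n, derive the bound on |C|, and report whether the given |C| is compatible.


V_q(n, t) = 13, q^n = 729, Hamming bound = 56, |C| = 62 > bound (violated).

Step 1: Compute V_q(n, t) = Σ_{j=0}^1 C(n, j) (q−1)^j.
  j = 0: C(6,0)·(2)^0 = 1·1 = 1.
  j = 1: C(6,1)·(2)^1 = 6·2 = 12.
  V_q(n, t) = 1 + 12 = 13.
Step 2: q^n = 3^6 = 729.
Step 3: Hamming bound ⌊q^n / V_q(n,t)⌋ = ⌊729/13⌋ = 56.
Step 4: Compare |C| = 62 to 56: violated.
The claimed |C| lies above the Hamming bound, so no 3-ary code of length 6 with d ≥ 3 can have 62 codewords.


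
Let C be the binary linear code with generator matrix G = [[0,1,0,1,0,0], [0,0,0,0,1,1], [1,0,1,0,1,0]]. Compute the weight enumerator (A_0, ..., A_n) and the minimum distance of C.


Weight distribution: A_0 = 1, A_2 = 2, A_3 = 2, A_4 = 1, A_5 = 2. Minimum distance d = 2.

Enumerate all 2^3 = 8 messages m ∈ F_2^3.
For each, compute codeword c = mG in F_2^6, then tally its weight.
  m = 000 → c = 000000, weight = 0.
  m = 100 → c = 010100, weight = 2.
  m = 010 → c = 000011, weight = 2.
  m = 110 → c = 010111, weight = 4.
  m = 001 → c = 101010, weight = 3.
  m = 101 → c = 111110, weight = 5.
  m = 011 → c = 101001, weight = 3.
  m = 111 → c = 111101, weight = 5.
Tally weights:
  weight 0: 1 codewords.
  weight 2: 2 codewords.
  weight 3: 2 codewords.
  weight 4: 1 codewords.
  weight 5: 2 codewords.
Minimum distance d = smallest w > 0 with A_w > 0 = 2.
Sanity: Σ A_w = 8 = 2^3 = 8 ✓.


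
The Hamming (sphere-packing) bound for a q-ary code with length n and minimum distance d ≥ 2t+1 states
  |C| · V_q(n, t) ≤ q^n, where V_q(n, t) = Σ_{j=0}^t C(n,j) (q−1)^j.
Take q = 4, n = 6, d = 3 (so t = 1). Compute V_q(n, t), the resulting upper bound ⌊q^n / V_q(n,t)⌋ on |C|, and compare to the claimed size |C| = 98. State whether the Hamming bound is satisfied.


V_q(n, t) = 19, q^n = 4096, Hamming bound = 215, |C| = 98 ≤ bound (satisfied).

Step 1: Compute V_q(n, t) = Σ_{j=0}^1 C(n, j) (q−1)^j.
  j = 0: C(6,0)·(3)^0 = 1·1 = 1.
  j = 1: C(6,1)·(3)^1 = 6·3 = 18.
  V_q(n, t) = 1 + 18 = 19.
Step 2: q^n = 4^6 = 4096.
Step 3: Hamming bound ⌊q^n / V_q(n,t)⌋ = ⌊4096/19⌋ = 215.
Step 4: Compare |C| = 98 to 215: satisfied.
The claimed |C| lies below the Hamming bound.


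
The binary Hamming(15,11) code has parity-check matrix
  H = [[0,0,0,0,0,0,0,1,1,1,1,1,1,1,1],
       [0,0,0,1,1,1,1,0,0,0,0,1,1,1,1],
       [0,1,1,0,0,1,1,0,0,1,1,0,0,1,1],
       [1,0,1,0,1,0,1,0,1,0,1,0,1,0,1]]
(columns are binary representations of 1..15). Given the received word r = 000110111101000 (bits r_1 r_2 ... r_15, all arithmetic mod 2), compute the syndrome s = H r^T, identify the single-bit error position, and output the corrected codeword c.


s = (0, 0, 0, 1)^T, error position = 1, corrected codeword c = 100110111101000

Compute s = H r^T mod 2 one row at a time:
  s_1 = 1 + 1 + 1 + 0 + 1 + 0 + 0 + 0 = 4 ≡ 0 (mod 2).
  s_2 = 1 + 1 + 0 + 1 + 1 + 0 + 0 + 0 = 4 ≡ 0 (mod 2).
  s_3 = 0 + 0 + 0 + 1 + 1 + 0 + 0 + 0 = 2 ≡ 0 (mod 2).
  s_4 = 0 + 0 + 1 + 1 + 1 + 0 + 0 + 0 = 3 ≡ 1 (mod 2).
s = (0, 0, 0, 1)^T — this equals column 1 of H (binary 0001), so error is at position 1.
Correct: flip bit 1 of r = 000110111101000 to get c = 100110111101000.


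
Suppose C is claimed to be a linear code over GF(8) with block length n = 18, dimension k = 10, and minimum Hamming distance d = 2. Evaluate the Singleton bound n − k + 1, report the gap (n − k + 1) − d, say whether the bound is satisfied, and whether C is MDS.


Singleton RHS = n − k + 1 = 9, slack = 7, bound satisfied, not MDS.

Singleton bound: d ≤ n − k + 1.
Here n = 18, k = 10, so n − k + 1 = 9.
Given d = 2, check d ≤ 9: YES.
Slack = (n − k + 1) − d = 7.
The code is NOT MDS (slack = 7 > 0).
Description: the claimed parameters are [18, 10, 2]_8; such a code would be non-MDS.


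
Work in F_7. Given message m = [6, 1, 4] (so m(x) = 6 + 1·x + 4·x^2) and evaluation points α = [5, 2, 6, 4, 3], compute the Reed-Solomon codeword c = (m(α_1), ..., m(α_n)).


c = [6, 3, 2, 4, 3]

Message polynomial: m(x) = 6 + 1·x + 4·x^2 (mod 7).
For each evaluation point α_i, compute m(α_i) mod 7:
  α_1 = 5: Horner steps 4 → 0 → 6, so m(5) = 6.
  α_2 = 2: Horner steps 4 → 2 → 3, so m(2) = 3.
  α_3 = 6: Horner steps 4 → 4 → 2, so m(6) = 2.
  α_4 = 4: Horner steps 4 → 3 → 4, so m(4) = 4.
  α_5 = 3: Horner steps 4 → 6 → 3, so m(3) = 3.
Codeword c = [6, 3, 2, 4, 3] ∈ F_7^5.


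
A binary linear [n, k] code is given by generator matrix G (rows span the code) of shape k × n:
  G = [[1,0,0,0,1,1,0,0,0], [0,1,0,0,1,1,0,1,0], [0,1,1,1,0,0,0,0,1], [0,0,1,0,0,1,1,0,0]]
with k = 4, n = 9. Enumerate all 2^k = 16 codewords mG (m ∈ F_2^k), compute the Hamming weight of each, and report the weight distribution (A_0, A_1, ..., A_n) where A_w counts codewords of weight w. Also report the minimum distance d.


Weight distribution: A_0 = 1, A_3 = 3, A_4 = 3, A_5 = 4, A_6 = 4, A_7 = 1. Minimum distance d = 3.

Enumerate all 2^4 = 16 messages m ∈ F_2^4.
For each, compute codeword c = mG in F_2^9, then tally its weight.
  m = 0000 → c = 000000000, weight = 0.
  m = 1000 → c = 100011000, weight = 3.
  m = 0100 → c = 010011010, weight = 4.
  m = 1100 → c = 110000010, weight = 3.
  m = 0010 → c = 011100001, weight = 4.
  m = 1010 → c = 111111001, weight = 7.
  m = 0110 → c = 001111011, weight = 6.
  m = 1110 → c = 101100011, weight = 5.
  m = 0001 → c = 001001100, weight = 3.
  m = 1001 → c = 101010100, weight = 4.
  m = 0101 → c = 011010110, weight = 5.
  m = 1101 → c = 111001110, weight = 6.
  m = 0011 → c = 010101101, weight = 5.
  m = 1011 → c = 110110101, weight = 6.
  m = 0111 → c = 000110111, weight = 5.
  m = 1111 → c = 100101111, weight = 6.
Tally weights:
  weight 0: 1 codewords.
  weight 3: 3 codewords.
  weight 4: 3 codewords.
  weight 5: 4 codewords.
  weight 6: 4 codewords.
  weight 7: 1 codewords.
Minimum distance d = smallest w > 0 with A_w > 0 = 3.
Sanity: Σ A_w = 16 = 2^4 = 16 ✓.


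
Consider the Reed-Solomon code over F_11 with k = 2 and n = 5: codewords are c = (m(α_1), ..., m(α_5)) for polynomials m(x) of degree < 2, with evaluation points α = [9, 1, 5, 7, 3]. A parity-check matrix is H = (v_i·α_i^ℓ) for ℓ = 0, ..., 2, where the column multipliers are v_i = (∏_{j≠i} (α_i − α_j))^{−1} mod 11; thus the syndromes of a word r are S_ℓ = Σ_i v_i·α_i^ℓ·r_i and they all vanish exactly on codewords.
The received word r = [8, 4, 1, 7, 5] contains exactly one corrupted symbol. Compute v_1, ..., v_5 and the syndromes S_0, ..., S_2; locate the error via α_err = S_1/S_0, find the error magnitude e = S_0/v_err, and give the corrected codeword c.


S = (8, 7, 2), error at position 3, error magnitude e = 6, c = [8, 4, 6, 7, 5].

Step 1: column multipliers v_i = (∏_{j≠i}(α_i − α_j))^{−1} mod 11.
  i = 1 (α = 9): (9−1)(9−5)(9−7)(9−3) = 8·4·2·6 = 384 ≡ 10, so v_1 = 10^{−1} = 10 (mod 11).
  i = 2 (α = 1): (1−9)(1−5)(1−7)(1−3) = (−8)·(−4)·(−6)·(−2) = 384 ≡ 10, so v_2 = 10^{−1} = 10 (mod 11).
  i = 3 (α = 5): (5−9)(5−1)(5−7)(5−3) = (−4)·4·(−2)·2 = 64 ≡ 9, so v_3 = 9^{−1} = 5 (mod 11).
  i = 4 (α = 7): (7−9)(7−1)(7−5)(7−3) = (−2)·6·2·4 = −96 ≡ 3, so v_4 = 3^{−1} = 4 (mod 11).
  i = 5 (α = 3): (3−9)(3−1)(3−5)(3−7) = (−6)·2·(−2)·(−4) = −96 ≡ 3, so v_5 = 3^{−1} = 4 (mod 11).
  v = [10, 10, 5, 4, 4].
Step 2: syndromes of r = [8, 4, 1, 7, 5] (all sums mod 11).
  S_0 = Σ v_i r_i = 10·8 + 10·4 + 5·1 + 4·7 + 4·5 = 173 ≡ 8.
  S_1 = Σ v_i α_i r_i = 10·9·8 + 10·1·4 + 5·5·1 + 4·7·7 + 4·3·5 = 1041 ≡ 7.
  α_i^2 mod 11 = [4, 1, 3, 5, 9].
  S_2 = Σ v_i α_i^2 r_i = 10·4·8 + 10·1·4 + 5·3·1 + 4·5·7 + 4·9·5 = 695 ≡ 2.
  S = (8, 7, 2) ≠ 0, so r is not a codeword (an error is present).
Step 3: locate the error. For a single error e at position i, S_ℓ = v_i·e·α_i^ℓ, so α_err = S_1/S_0.
  S_0^{−1} = 8^{−1} = 7 (mod 11), so α_err = 7·7 = 49 ≡ 5 = α_3. Error position i = 3.
  Consistency check: S_2/S_1 = 2·8 = 16 ≡ 5 = α_err ✓ (single-error assumption holds).
Step 4: error magnitude e = S_0/v_3 = S_0·∏_{j≠3}(α_3 − α_j) = 8·9 = 72 ≡ 6 (mod 11).
Step 5: correct position 3: c_3 = r_3 − e = 1 − 6 ≡ 6 (mod 11). Hence c = [8, 4, 6, 7, 5].
  Check: interpolating c through the α_i gives m(x) = 9 + 6·x (degree < 2) with m(α_i) = c_i for every i, so c is indeed a codeword.
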